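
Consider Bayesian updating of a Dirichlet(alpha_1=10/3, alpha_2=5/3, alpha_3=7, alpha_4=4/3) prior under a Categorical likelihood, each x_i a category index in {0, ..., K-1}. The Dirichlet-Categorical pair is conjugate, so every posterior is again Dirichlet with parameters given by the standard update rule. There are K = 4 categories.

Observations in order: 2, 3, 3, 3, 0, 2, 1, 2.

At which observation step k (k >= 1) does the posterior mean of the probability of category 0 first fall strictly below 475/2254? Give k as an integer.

obs 1: x=2 → posterior Dirichlet(10/3, 5/3, 8, 4/3)
obs 2: x=3 → posterior Dirichlet(10/3, 5/3, 8, 7/3)
obs 3: x=3 → posterior Dirichlet(10/3, 5/3, 8, 10/3)
obs 4: x=3 → posterior Dirichlet(10/3, 5/3, 8, 13/3)
obs 5: x=0 → posterior Dirichlet(13/3, 5/3, 8, 13/3)
obs 6: x=2 → posterior Dirichlet(13/3, 5/3, 9, 13/3)
obs 7: x=1 → posterior Dirichlet(13/3, 8/3, 9, 13/3)
obs 8: x=2 → posterior Dirichlet(13/3, 8/3, 10, 13/3)

k = 3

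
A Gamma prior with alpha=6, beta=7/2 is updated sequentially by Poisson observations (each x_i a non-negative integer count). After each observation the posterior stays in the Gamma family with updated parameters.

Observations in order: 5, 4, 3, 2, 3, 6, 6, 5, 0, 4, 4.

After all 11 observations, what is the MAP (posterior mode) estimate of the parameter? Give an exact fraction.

94/29

obs 1: x=5 → posterior Gamma(11, 9/2)
obs 2: x=4 → posterior Gamma(15, 11/2)
obs 3: x=3 → posterior Gamma(18, 13/2)
obs 4: x=2 → posterior Gamma(20, 15/2)
obs 5: x=3 → posterior Gamma(23, 17/2)
obs 6: x=6 → posterior Gamma(29, 19/2)
obs 7: x=6 → posterior Gamma(35, 21/2)
obs 8: x=5 → posterior Gamma(40, 23/2)
obs 9: x=0 → posterior Gamma(40, 25/2)
obs 10: x=4 → posterior Gamma(44, 27/2)
obs 11: x=4 → posterior Gamma(48, 29/2)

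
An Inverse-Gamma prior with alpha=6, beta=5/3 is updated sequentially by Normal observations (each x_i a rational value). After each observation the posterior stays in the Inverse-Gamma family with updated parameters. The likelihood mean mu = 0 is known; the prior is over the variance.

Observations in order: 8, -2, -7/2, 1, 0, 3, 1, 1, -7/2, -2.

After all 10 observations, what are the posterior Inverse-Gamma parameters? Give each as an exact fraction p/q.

alpha=11, beta=671/12

obs 1: x=8 → posterior Inverse-Gamma(13/2, 101/3)
obs 2: x=-2 → posterior Inverse-Gamma(7, 107/3)
obs 3: x=-7/2 → posterior Inverse-Gamma(15/2, 1003/24)
obs 4: x=1 → posterior Inverse-Gamma(8, 1015/24)
obs 5: x=0 → posterior Inverse-Gamma(17/2, 1015/24)
obs 6: x=3 → posterior Inverse-Gamma(9, 1123/24)
obs 7: x=1 → posterior Inverse-Gamma(19/2, 1135/24)
obs 8: x=1 → posterior Inverse-Gamma(10, 1147/24)
obs 9: x=-7/2 → posterior Inverse-Gamma(21/2, 647/12)
obs 10: x=-2 → posterior Inverse-Gamma(11, 671/12)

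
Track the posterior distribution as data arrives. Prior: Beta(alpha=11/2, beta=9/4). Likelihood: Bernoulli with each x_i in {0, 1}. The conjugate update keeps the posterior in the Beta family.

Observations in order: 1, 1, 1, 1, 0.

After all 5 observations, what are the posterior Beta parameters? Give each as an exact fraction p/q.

obs 1: x=1 → posterior Beta(13/2, 9/4)
obs 2: x=1 → posterior Beta(15/2, 9/4)
obs 3: x=1 → posterior Beta(17/2, 9/4)
obs 4: x=1 → posterior Beta(19/2, 9/4)
obs 5: x=0 → posterior Beta(19/2, 13/4)

alpha=19/2, beta=13/4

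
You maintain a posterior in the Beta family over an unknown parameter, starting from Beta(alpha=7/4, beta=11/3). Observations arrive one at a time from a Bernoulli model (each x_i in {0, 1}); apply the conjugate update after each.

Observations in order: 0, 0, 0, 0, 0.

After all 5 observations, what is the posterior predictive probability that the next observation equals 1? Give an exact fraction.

obs 1: x=0 → posterior Beta(7/4, 14/3)
obs 2: x=0 → posterior Beta(7/4, 17/3)
obs 3: x=0 → posterior Beta(7/4, 20/3)
obs 4: x=0 → posterior Beta(7/4, 23/3)
obs 5: x=0 → posterior Beta(7/4, 26/3)

21/125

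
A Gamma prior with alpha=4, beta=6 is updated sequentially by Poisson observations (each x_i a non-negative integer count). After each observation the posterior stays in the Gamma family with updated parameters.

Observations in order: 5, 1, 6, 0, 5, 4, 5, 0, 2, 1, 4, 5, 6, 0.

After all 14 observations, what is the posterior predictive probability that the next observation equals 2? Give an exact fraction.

2251799813685248000000000000000000000000000000000000000000000000/8783091394902850519635758337732167799687681788511478397917260483

obs 1: x=5 → posterior Gamma(9, 7)
obs 2: x=1 → posterior Gamma(10, 8)
obs 3: x=6 → posterior Gamma(16, 9)
obs 4: x=0 → posterior Gamma(16, 10)
obs 5: x=5 → posterior Gamma(21, 11)
obs 6: x=4 → posterior Gamma(25, 12)
obs 7: x=5 → posterior Gamma(30, 13)
obs 8: x=0 → posterior Gamma(30, 14)
obs 9: x=2 → posterior Gamma(32, 15)
obs 10: x=1 → posterior Gamma(33, 16)
obs 11: x=4 → posterior Gamma(37, 17)
obs 12: x=5 → posterior Gamma(42, 18)
obs 13: x=6 → posterior Gamma(48, 19)
obs 14: x=0 → posterior Gamma(48, 20)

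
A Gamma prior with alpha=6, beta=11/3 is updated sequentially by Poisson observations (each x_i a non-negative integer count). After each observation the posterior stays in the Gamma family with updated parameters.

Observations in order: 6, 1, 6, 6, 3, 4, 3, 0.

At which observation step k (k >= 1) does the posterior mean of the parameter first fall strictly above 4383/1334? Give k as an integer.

obs 1: x=6 → posterior Gamma(12, 14/3)
obs 2: x=1 → posterior Gamma(13, 17/3)
obs 3: x=6 → posterior Gamma(19, 20/3)
obs 4: x=6 → posterior Gamma(25, 23/3)
obs 5: x=3 → posterior Gamma(28, 26/3)
obs 6: x=4 → posterior Gamma(32, 29/3)
obs 7: x=3 → posterior Gamma(35, 32/3)
obs 8: x=0 → posterior Gamma(35, 35/3)

k = 6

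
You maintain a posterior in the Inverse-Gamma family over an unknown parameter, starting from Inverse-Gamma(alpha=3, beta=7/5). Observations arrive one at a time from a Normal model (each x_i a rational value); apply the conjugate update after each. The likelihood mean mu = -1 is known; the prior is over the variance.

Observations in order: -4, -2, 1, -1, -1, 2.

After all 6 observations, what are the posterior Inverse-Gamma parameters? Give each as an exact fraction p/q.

obs 1: x=-4 → posterior Inverse-Gamma(7/2, 59/10)
obs 2: x=-2 → posterior Inverse-Gamma(4, 32/5)
obs 3: x=1 → posterior Inverse-Gamma(9/2, 42/5)
obs 4: x=-1 → posterior Inverse-Gamma(5, 42/5)
obs 5: x=-1 → posterior Inverse-Gamma(11/2, 42/5)
obs 6: x=2 → posterior Inverse-Gamma(6, 129/10)

alpha=6, beta=129/10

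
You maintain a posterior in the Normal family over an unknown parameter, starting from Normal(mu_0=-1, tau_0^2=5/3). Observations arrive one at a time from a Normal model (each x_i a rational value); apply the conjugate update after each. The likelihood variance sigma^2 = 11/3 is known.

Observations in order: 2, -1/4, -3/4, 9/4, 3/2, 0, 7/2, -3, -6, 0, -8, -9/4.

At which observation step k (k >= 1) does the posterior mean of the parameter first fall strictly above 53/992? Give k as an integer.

k = 4

obs 1: x=2 → posterior Normal(-1/16, 55/48)
obs 2: x=-1/4 → posterior Normal(-3/28, 55/63)
obs 3: x=-3/4 → posterior Normal(-3/13, 55/78)
obs 4: x=9/4 → posterior Normal(21/124, 55/93)
obs 5: x=3/2 → posterior Normal(17/48, 55/108)
obs 6: x=0 → posterior Normal(51/164, 55/123)
obs 7: x=7/2 → posterior Normal(121/184, 55/138)
obs 8: x=-3 → posterior Normal(61/204, 55/153)
obs 9: x=-6 → posterior Normal(-59/224, 55/168)
obs 10: x=0 → posterior Normal(-59/244, 55/183)
obs 11: x=-8 → posterior Normal(-73/88, 5/18)
obs 12: x=-9/4 → posterior Normal(-66/71, 55/213)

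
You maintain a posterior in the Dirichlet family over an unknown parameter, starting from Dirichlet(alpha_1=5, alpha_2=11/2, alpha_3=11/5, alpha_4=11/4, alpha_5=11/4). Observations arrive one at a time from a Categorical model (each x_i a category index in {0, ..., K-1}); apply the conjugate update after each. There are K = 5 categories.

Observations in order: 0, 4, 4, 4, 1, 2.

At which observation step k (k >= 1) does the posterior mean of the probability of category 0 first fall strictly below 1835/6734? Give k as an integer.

obs 1: x=0 → posterior Dirichlet(6, 11/2, 11/5, 11/4, 11/4)
obs 2: x=4 → posterior Dirichlet(6, 11/2, 11/5, 11/4, 15/4)
obs 3: x=4 → posterior Dirichlet(6, 11/2, 11/5, 11/4, 19/4)
obs 4: x=4 → posterior Dirichlet(6, 11/2, 11/5, 11/4, 23/4)
obs 5: x=1 → posterior Dirichlet(6, 13/2, 11/5, 11/4, 23/4)
obs 6: x=2 → posterior Dirichlet(6, 13/2, 16/5, 11/4, 23/4)

k = 4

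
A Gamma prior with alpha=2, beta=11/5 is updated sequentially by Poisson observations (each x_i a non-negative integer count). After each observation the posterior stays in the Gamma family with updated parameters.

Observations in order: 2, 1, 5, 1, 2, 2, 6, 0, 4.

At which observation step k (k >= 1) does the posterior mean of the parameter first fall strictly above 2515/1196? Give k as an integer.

obs 1: x=2 → posterior Gamma(4, 16/5)
obs 2: x=1 → posterior Gamma(5, 21/5)
obs 3: x=5 → posterior Gamma(10, 26/5)
obs 4: x=1 → posterior Gamma(11, 31/5)
obs 5: x=2 → posterior Gamma(13, 36/5)
obs 6: x=2 → posterior Gamma(15, 41/5)
obs 7: x=6 → posterior Gamma(21, 46/5)
obs 8: x=0 → posterior Gamma(21, 51/5)
obs 9: x=4 → posterior Gamma(25, 56/5)

k = 7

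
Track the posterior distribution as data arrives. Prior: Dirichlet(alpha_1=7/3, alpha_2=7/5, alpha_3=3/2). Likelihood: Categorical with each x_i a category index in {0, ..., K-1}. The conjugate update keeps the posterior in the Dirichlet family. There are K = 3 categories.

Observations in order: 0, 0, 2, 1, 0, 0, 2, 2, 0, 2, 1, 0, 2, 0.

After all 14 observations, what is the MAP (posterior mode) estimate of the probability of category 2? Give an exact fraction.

165/487

obs 1: x=0 → posterior Dirichlet(10/3, 7/5, 3/2)
obs 2: x=0 → posterior Dirichlet(13/3, 7/5, 3/2)
obs 3: x=2 → posterior Dirichlet(13/3, 7/5, 5/2)
obs 4: x=1 → posterior Dirichlet(13/3, 12/5, 5/2)
obs 5: x=0 → posterior Dirichlet(16/3, 12/5, 5/2)
obs 6: x=0 → posterior Dirichlet(19/3, 12/5, 5/2)
obs 7: x=2 → posterior Dirichlet(19/3, 12/5, 7/2)
obs 8: x=2 → posterior Dirichlet(19/3, 12/5, 9/2)
obs 9: x=0 → posterior Dirichlet(22/3, 12/5, 9/2)
obs 10: x=2 → posterior Dirichlet(22/3, 12/5, 11/2)
obs 11: x=1 → posterior Dirichlet(22/3, 17/5, 11/2)
obs 12: x=0 → posterior Dirichlet(25/3, 17/5, 11/2)
obs 13: x=2 → posterior Dirichlet(25/3, 17/5, 13/2)
obs 14: x=0 → posterior Dirichlet(28/3, 17/5, 13/2)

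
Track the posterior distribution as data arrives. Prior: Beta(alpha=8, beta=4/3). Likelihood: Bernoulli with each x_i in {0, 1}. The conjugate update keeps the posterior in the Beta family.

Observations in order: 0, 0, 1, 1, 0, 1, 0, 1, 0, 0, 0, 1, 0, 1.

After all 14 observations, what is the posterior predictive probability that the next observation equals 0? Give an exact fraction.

2/5

obs 1: x=0 → posterior Beta(8, 7/3)
obs 2: x=0 → posterior Beta(8, 10/3)
obs 3: x=1 → posterior Beta(9, 10/3)
obs 4: x=1 → posterior Beta(10, 10/3)
obs 5: x=0 → posterior Beta(10, 13/3)
obs 6: x=1 → posterior Beta(11, 13/3)
obs 7: x=0 → posterior Beta(11, 16/3)
obs 8: x=1 → posterior Beta(12, 16/3)
obs 9: x=0 → posterior Beta(12, 19/3)
obs 10: x=0 → posterior Beta(12, 22/3)
obs 11: x=0 → posterior Beta(12, 25/3)
obs 12: x=1 → posterior Beta(13, 25/3)
obs 13: x=0 → posterior Beta(13, 28/3)
obs 14: x=1 → posterior Beta(14, 28/3)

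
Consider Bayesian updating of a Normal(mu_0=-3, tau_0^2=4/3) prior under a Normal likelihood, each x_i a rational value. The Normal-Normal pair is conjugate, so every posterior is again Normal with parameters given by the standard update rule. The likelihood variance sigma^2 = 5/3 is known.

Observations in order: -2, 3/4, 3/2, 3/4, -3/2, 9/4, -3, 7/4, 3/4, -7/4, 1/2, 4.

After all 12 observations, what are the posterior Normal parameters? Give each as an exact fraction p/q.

obs 1: x=-2 → posterior Normal(-23/9, 20/27)
obs 2: x=3/4 → posterior Normal(-20/13, 20/39)
obs 3: x=3/2 → posterior Normal(-14/17, 20/51)
obs 4: x=3/4 → posterior Normal(-11/21, 20/63)
obs 5: x=-3/2 → posterior Normal(-17/25, 4/15)
obs 6: x=9/4 → posterior Normal(-8/29, 20/87)
obs 7: x=-3 → posterior Normal(-20/33, 20/99)
obs 8: x=7/4 → posterior Normal(-13/37, 20/111)
obs 9: x=3/4 → posterior Normal(-10/41, 20/123)
obs 10: x=-7/4 → posterior Normal(-17/45, 4/27)
obs 11: x=1/2 → posterior Normal(-15/49, 20/147)
obs 12: x=4 → posterior Normal(1/53, 20/159)

mu_0=1/53, tau_0^2=20/159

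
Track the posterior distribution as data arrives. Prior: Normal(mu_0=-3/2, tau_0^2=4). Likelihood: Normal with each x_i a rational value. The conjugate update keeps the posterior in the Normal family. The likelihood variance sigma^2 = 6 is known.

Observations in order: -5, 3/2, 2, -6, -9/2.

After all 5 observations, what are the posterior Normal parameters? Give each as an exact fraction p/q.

mu_0=-57/26, tau_0^2=12/13

obs 1: x=-5 → posterior Normal(-29/10, 12/5)
obs 2: x=3/2 → posterior Normal(-23/14, 12/7)
obs 3: x=2 → posterior Normal(-5/6, 4/3)
obs 4: x=-6 → posterior Normal(-39/22, 12/11)
obs 5: x=-9/2 → posterior Normal(-57/26, 12/13)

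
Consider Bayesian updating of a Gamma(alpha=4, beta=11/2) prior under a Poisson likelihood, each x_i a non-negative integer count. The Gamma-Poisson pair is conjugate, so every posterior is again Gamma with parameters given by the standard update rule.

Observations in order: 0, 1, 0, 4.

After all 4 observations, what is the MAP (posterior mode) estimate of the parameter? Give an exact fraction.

16/19

obs 1: x=0 → posterior Gamma(4, 13/2)
obs 2: x=1 → posterior Gamma(5, 15/2)
obs 3: x=0 → posterior Gamma(5, 17/2)
obs 4: x=4 → posterior Gamma(9, 19/2)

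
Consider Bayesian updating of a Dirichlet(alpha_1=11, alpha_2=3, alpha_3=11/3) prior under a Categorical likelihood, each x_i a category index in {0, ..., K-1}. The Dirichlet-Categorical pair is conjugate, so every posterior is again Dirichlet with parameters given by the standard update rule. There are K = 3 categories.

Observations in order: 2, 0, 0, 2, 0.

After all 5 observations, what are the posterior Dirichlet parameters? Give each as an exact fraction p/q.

obs 1: x=2 → posterior Dirichlet(11, 3, 14/3)
obs 2: x=0 → posterior Dirichlet(12, 3, 14/3)
obs 3: x=0 → posterior Dirichlet(13, 3, 14/3)
obs 4: x=2 → posterior Dirichlet(13, 3, 17/3)
obs 5: x=0 → posterior Dirichlet(14, 3, 17/3)

alpha_1=14, alpha_2=3, alpha_3=17/3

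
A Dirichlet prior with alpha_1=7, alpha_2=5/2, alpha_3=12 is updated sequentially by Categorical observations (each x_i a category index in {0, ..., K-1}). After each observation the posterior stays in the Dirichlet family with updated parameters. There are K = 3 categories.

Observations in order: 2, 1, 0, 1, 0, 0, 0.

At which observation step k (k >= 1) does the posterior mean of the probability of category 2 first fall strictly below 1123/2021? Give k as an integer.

k = 2

obs 1: x=2 → posterior Dirichlet(7, 5/2, 13)
obs 2: x=1 → posterior Dirichlet(7, 7/2, 13)
obs 3: x=0 → posterior Dirichlet(8, 7/2, 13)
obs 4: x=1 → posterior Dirichlet(8, 9/2, 13)
obs 5: x=0 → posterior Dirichlet(9, 9/2, 13)
obs 6: x=0 → posterior Dirichlet(10, 9/2, 13)
obs 7: x=0 → posterior Dirichlet(11, 9/2, 13)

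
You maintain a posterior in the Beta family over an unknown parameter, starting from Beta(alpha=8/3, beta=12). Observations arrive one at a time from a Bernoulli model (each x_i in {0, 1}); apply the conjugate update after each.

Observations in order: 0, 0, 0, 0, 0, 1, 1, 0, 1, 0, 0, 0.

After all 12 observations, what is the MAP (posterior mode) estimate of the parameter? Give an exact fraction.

7/37

obs 1: x=0 → posterior Beta(8/3, 13)
obs 2: x=0 → posterior Beta(8/3, 14)
obs 3: x=0 → posterior Beta(8/3, 15)
obs 4: x=0 → posterior Beta(8/3, 16)
obs 5: x=0 → posterior Beta(8/3, 17)
obs 6: x=1 → posterior Beta(11/3, 17)
obs 7: x=1 → posterior Beta(14/3, 17)
obs 8: x=0 → posterior Beta(14/3, 18)
obs 9: x=1 → posterior Beta(17/3, 18)
obs 10: x=0 → posterior Beta(17/3, 19)
obs 11: x=0 → posterior Beta(17/3, 20)
obs 12: x=0 → posterior Beta(17/3, 21)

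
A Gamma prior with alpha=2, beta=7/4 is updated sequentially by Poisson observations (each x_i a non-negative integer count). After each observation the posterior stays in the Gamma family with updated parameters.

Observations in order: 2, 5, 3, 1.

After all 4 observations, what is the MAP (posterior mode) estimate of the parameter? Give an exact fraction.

48/23

obs 1: x=2 → posterior Gamma(4, 11/4)
obs 2: x=5 → posterior Gamma(9, 15/4)
obs 3: x=3 → posterior Gamma(12, 19/4)
obs 4: x=1 → posterior Gamma(13, 23/4)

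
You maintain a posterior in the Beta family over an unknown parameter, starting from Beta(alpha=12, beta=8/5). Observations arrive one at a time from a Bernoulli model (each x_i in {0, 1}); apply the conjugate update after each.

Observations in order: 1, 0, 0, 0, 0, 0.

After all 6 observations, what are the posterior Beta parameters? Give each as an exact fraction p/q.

alpha=13, beta=33/5

obs 1: x=1 → posterior Beta(13, 8/5)
obs 2: x=0 → posterior Beta(13, 13/5)
obs 3: x=0 → posterior Beta(13, 18/5)
obs 4: x=0 → posterior Beta(13, 23/5)
obs 5: x=0 → posterior Beta(13, 28/5)
obs 6: x=0 → posterior Beta(13, 33/5)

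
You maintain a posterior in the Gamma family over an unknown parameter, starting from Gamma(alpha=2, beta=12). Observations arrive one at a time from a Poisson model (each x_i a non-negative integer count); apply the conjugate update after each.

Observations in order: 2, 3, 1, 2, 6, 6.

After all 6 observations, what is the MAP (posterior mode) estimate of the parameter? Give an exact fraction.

obs 1: x=2 → posterior Gamma(4, 13)
obs 2: x=3 → posterior Gamma(7, 14)
obs 3: x=1 → posterior Gamma(8, 15)
obs 4: x=2 → posterior Gamma(10, 16)
obs 5: x=6 → posterior Gamma(16, 17)
obs 6: x=6 → posterior Gamma(22, 18)

7/6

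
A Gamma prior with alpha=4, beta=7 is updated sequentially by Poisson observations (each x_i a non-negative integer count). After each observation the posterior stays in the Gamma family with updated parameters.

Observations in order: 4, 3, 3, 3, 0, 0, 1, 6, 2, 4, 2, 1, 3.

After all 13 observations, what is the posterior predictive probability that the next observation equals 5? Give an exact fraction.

5024218383122432000000000000000000000000000000000000/180612820462499498737256679637917795379945748710489869

obs 1: x=4 → posterior Gamma(8, 8)
obs 2: x=3 → posterior Gamma(11, 9)
obs 3: x=3 → posterior Gamma(14, 10)
obs 4: x=3 → posterior Gamma(17, 11)
obs 5: x=0 → posterior Gamma(17, 12)
obs 6: x=0 → posterior Gamma(17, 13)
obs 7: x=1 → posterior Gamma(18, 14)
obs 8: x=6 → posterior Gamma(24, 15)
obs 9: x=2 → posterior Gamma(26, 16)
obs 10: x=4 → posterior Gamma(30, 17)
obs 11: x=2 → posterior Gamma(32, 18)
obs 12: x=1 → posterior Gamma(33, 19)
obs 13: x=3 → posterior Gamma(36, 20)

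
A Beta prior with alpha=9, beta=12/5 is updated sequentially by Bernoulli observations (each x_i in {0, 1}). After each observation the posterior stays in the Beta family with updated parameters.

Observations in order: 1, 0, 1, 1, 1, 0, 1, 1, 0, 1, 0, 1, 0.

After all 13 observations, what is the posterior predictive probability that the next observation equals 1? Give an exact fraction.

obs 1: x=1 → posterior Beta(10, 12/5)
obs 2: x=0 → posterior Beta(10, 17/5)
obs 3: x=1 → posterior Beta(11, 17/5)
obs 4: x=1 → posterior Beta(12, 17/5)
obs 5: x=1 → posterior Beta(13, 17/5)
obs 6: x=0 → posterior Beta(13, 22/5)
obs 7: x=1 → posterior Beta(14, 22/5)
obs 8: x=1 → posterior Beta(15, 22/5)
obs 9: x=0 → posterior Beta(15, 27/5)
obs 10: x=1 → posterior Beta(16, 27/5)
obs 11: x=0 → posterior Beta(16, 32/5)
obs 12: x=1 → posterior Beta(17, 32/5)
obs 13: x=0 → posterior Beta(17, 37/5)

85/122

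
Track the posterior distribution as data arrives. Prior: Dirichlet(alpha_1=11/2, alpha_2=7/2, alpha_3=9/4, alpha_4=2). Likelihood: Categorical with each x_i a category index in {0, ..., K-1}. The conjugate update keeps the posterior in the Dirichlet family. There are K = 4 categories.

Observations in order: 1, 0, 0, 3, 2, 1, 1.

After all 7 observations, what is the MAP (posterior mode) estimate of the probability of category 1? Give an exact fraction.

obs 1: x=1 → posterior Dirichlet(11/2, 9/2, 9/4, 2)
obs 2: x=0 → posterior Dirichlet(13/2, 9/2, 9/4, 2)
obs 3: x=0 → posterior Dirichlet(15/2, 9/2, 9/4, 2)
obs 4: x=3 → posterior Dirichlet(15/2, 9/2, 9/4, 3)
obs 5: x=2 → posterior Dirichlet(15/2, 9/2, 13/4, 3)
obs 6: x=1 → posterior Dirichlet(15/2, 11/2, 13/4, 3)
obs 7: x=1 → posterior Dirichlet(15/2, 13/2, 13/4, 3)

22/65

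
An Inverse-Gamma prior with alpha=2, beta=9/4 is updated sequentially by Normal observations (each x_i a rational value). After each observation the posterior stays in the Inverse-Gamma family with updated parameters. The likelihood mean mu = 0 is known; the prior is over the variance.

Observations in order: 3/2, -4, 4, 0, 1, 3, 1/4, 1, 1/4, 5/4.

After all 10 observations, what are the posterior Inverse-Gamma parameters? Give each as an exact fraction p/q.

obs 1: x=3/2 → posterior Inverse-Gamma(5/2, 27/8)
obs 2: x=-4 → posterior Inverse-Gamma(3, 91/8)
obs 3: x=4 → posterior Inverse-Gamma(7/2, 155/8)
obs 4: x=0 → posterior Inverse-Gamma(4, 155/8)
obs 5: x=1 → posterior Inverse-Gamma(9/2, 159/8)
obs 6: x=3 → posterior Inverse-Gamma(5, 195/8)
obs 7: x=1/4 → posterior Inverse-Gamma(11/2, 781/32)
obs 8: x=1 → posterior Inverse-Gamma(6, 797/32)
obs 9: x=1/4 → posterior Inverse-Gamma(13/2, 399/16)
obs 10: x=5/4 → posterior Inverse-Gamma(7, 823/32)

alpha=7, beta=823/32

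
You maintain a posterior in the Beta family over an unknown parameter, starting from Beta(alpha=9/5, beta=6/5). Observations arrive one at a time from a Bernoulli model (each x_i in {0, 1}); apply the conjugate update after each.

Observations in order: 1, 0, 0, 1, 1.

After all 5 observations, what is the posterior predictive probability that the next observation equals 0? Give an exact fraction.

2/5

obs 1: x=1 → posterior Beta(14/5, 6/5)
obs 2: x=0 → posterior Beta(14/5, 11/5)
obs 3: x=0 → posterior Beta(14/5, 16/5)
obs 4: x=1 → posterior Beta(19/5, 16/5)
obs 5: x=1 → posterior Beta(24/5, 16/5)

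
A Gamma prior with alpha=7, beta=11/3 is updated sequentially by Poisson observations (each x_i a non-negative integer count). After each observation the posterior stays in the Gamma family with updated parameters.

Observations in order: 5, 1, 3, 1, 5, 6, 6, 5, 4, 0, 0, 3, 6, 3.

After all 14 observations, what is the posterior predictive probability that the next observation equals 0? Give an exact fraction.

68418386495548798380129596714974173981560469838477965132214912640731008191102977253228526397757/1413648658336838689425757250322558119141468666297262325417185766401503043287576967313439143755776

obs 1: x=5 → posterior Gamma(12, 14/3)
obs 2: x=1 → posterior Gamma(13, 17/3)
obs 3: x=3 → posterior Gamma(16, 20/3)
obs 4: x=1 → posterior Gamma(17, 23/3)
obs 5: x=5 → posterior Gamma(22, 26/3)
obs 6: x=6 → posterior Gamma(28, 29/3)
obs 7: x=6 → posterior Gamma(34, 32/3)
obs 8: x=5 → posterior Gamma(39, 35/3)
obs 9: x=4 → posterior Gamma(43, 38/3)
obs 10: x=0 → posterior Gamma(43, 41/3)
obs 11: x=0 → posterior Gamma(43, 44/3)
obs 12: x=3 → posterior Gamma(46, 47/3)
obs 13: x=6 → posterior Gamma(52, 50/3)
obs 14: x=3 → posterior Gamma(55, 53/3)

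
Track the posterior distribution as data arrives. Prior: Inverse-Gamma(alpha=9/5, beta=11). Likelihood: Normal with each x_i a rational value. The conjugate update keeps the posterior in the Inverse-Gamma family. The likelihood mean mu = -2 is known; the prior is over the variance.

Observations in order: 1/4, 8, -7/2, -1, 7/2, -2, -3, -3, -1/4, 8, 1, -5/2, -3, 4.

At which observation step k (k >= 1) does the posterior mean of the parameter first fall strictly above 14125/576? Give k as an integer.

obs 1: x=1/4 → posterior Inverse-Gamma(23/10, 433/32)
obs 2: x=8 → posterior Inverse-Gamma(14/5, 2033/32)
obs 3: x=-7/2 → posterior Inverse-Gamma(33/10, 2069/32)
obs 4: x=-1 → posterior Inverse-Gamma(19/5, 2085/32)
obs 5: x=7/2 → posterior Inverse-Gamma(43/10, 2569/32)
obs 6: x=-2 → posterior Inverse-Gamma(24/5, 2569/32)
obs 7: x=-3 → posterior Inverse-Gamma(53/10, 2585/32)
obs 8: x=-3 → posterior Inverse-Gamma(29/5, 2601/32)
obs 9: x=-1/4 → posterior Inverse-Gamma(63/10, 1325/16)
obs 10: x=8 → posterior Inverse-Gamma(34/5, 2125/16)
obs 11: x=1 → posterior Inverse-Gamma(73/10, 2197/16)
obs 12: x=-5/2 → posterior Inverse-Gamma(39/5, 2199/16)
obs 13: x=-3 → posterior Inverse-Gamma(83/10, 2207/16)
obs 14: x=4 → posterior Inverse-Gamma(44/5, 2495/16)

k = 2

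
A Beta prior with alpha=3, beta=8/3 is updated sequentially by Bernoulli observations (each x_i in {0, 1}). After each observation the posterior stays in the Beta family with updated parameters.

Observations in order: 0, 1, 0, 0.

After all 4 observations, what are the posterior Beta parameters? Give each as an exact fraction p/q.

alpha=4, beta=17/3

obs 1: x=0 → posterior Beta(3, 11/3)
obs 2: x=1 → posterior Beta(4, 11/3)
obs 3: x=0 → posterior Beta(4, 14/3)
obs 4: x=0 → posterior Beta(4, 17/3)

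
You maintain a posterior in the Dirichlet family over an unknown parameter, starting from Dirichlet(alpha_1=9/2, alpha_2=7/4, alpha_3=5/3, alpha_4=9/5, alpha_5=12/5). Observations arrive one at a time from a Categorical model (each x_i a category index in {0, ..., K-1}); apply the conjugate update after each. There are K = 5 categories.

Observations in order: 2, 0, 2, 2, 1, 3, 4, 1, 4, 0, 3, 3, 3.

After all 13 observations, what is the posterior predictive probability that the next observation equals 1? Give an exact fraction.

obs 1: x=2 → posterior Dirichlet(9/2, 7/4, 8/3, 9/5, 12/5)
obs 2: x=0 → posterior Dirichlet(11/2, 7/4, 8/3, 9/5, 12/5)
obs 3: x=2 → posterior Dirichlet(11/2, 7/4, 11/3, 9/5, 12/5)
obs 4: x=2 → posterior Dirichlet(11/2, 7/4, 14/3, 9/5, 12/5)
obs 5: x=1 → posterior Dirichlet(11/2, 11/4, 14/3, 9/5, 12/5)
obs 6: x=3 → posterior Dirichlet(11/2, 11/4, 14/3, 14/5, 12/5)
obs 7: x=4 → posterior Dirichlet(11/2, 11/4, 14/3, 14/5, 17/5)
obs 8: x=1 → posterior Dirichlet(11/2, 15/4, 14/3, 14/5, 17/5)
obs 9: x=4 → posterior Dirichlet(11/2, 15/4, 14/3, 14/5, 22/5)
obs 10: x=0 → posterior Dirichlet(13/2, 15/4, 14/3, 14/5, 22/5)
obs 11: x=3 → posterior Dirichlet(13/2, 15/4, 14/3, 19/5, 22/5)
obs 12: x=3 → posterior Dirichlet(13/2, 15/4, 14/3, 24/5, 22/5)
obs 13: x=3 → posterior Dirichlet(13/2, 15/4, 14/3, 29/5, 22/5)

225/1507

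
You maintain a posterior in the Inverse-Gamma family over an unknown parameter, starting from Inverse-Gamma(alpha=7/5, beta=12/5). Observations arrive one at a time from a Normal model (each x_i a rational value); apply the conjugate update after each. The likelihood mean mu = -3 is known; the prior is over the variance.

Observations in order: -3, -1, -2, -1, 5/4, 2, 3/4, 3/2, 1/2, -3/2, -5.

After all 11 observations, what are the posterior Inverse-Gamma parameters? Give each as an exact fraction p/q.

obs 1: x=-3 → posterior Inverse-Gamma(19/10, 12/5)
obs 2: x=-1 → posterior Inverse-Gamma(12/5, 22/5)
obs 3: x=-2 → posterior Inverse-Gamma(29/10, 49/10)
obs 4: x=-1 → posterior Inverse-Gamma(17/5, 69/10)
obs 5: x=5/4 → posterior Inverse-Gamma(39/10, 2549/160)
obs 6: x=2 → posterior Inverse-Gamma(22/5, 4549/160)
obs 7: x=3/4 → posterior Inverse-Gamma(49/10, 2837/80)
obs 8: x=3/2 → posterior Inverse-Gamma(27/5, 3647/80)
obs 9: x=1/2 → posterior Inverse-Gamma(59/10, 4137/80)
obs 10: x=-3/2 → posterior Inverse-Gamma(32/5, 4227/80)
obs 11: x=-5 → posterior Inverse-Gamma(69/10, 4387/80)

alpha=69/10, beta=4387/80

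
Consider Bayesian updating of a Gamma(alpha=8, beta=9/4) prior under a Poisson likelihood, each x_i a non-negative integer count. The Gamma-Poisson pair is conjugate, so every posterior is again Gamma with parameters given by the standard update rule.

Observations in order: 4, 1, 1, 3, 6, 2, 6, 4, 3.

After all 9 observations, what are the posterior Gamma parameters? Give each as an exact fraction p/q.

alpha=38, beta=45/4

obs 1: x=4 → posterior Gamma(12, 13/4)
obs 2: x=1 → posterior Gamma(13, 17/4)
obs 3: x=1 → posterior Gamma(14, 21/4)
obs 4: x=3 → posterior Gamma(17, 25/4)
obs 5: x=6 → posterior Gamma(23, 29/4)
obs 6: x=2 → posterior Gamma(25, 33/4)
obs 7: x=6 → posterior Gamma(31, 37/4)
obs 8: x=4 → posterior Gamma(35, 41/4)
obs 9: x=3 → posterior Gamma(38, 45/4)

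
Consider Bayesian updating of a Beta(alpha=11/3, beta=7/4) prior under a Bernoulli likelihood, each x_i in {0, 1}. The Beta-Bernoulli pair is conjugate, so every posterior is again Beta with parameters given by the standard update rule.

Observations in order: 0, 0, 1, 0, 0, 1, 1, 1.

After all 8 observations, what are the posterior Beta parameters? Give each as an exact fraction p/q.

alpha=23/3, beta=23/4

obs 1: x=0 → posterior Beta(11/3, 11/4)
obs 2: x=0 → posterior Beta(11/3, 15/4)
obs 3: x=1 → posterior Beta(14/3, 15/4)
obs 4: x=0 → posterior Beta(14/3, 19/4)
obs 5: x=0 → posterior Beta(14/3, 23/4)
obs 6: x=1 → posterior Beta(17/3, 23/4)
obs 7: x=1 → posterior Beta(20/3, 23/4)
obs 8: x=1 → posterior Beta(23/3, 23/4)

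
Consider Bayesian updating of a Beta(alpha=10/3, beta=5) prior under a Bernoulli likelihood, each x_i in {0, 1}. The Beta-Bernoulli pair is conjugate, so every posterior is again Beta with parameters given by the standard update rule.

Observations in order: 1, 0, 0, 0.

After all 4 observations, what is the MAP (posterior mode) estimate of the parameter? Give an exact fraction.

10/31

obs 1: x=1 → posterior Beta(13/3, 5)
obs 2: x=0 → posterior Beta(13/3, 6)
obs 3: x=0 → posterior Beta(13/3, 7)
obs 4: x=0 → posterior Beta(13/3, 8)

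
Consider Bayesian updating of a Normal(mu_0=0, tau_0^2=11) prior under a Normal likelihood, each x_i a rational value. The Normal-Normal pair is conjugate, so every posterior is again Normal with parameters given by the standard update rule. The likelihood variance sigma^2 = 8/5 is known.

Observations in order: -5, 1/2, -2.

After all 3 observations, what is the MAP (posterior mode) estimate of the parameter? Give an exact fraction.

-715/346

obs 1: x=-5 → posterior Normal(-275/63, 88/63)
obs 2: x=1/2 → posterior Normal(-495/236, 44/59)
obs 3: x=-2 → posterior Normal(-715/346, 88/173)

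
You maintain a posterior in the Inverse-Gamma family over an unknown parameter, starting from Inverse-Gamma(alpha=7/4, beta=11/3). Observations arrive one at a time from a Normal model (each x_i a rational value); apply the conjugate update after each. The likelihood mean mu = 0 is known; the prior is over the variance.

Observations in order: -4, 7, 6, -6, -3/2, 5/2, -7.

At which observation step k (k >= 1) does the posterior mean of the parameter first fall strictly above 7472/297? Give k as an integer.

k = 4

obs 1: x=-4 → posterior Inverse-Gamma(9/4, 35/3)
obs 2: x=7 → posterior Inverse-Gamma(11/4, 217/6)
obs 3: x=6 → posterior Inverse-Gamma(13/4, 325/6)
obs 4: x=-6 → posterior Inverse-Gamma(15/4, 433/6)
obs 5: x=-3/2 → posterior Inverse-Gamma(17/4, 1759/24)
obs 6: x=5/2 → posterior Inverse-Gamma(19/4, 917/12)
obs 7: x=-7 → posterior Inverse-Gamma(21/4, 1211/12)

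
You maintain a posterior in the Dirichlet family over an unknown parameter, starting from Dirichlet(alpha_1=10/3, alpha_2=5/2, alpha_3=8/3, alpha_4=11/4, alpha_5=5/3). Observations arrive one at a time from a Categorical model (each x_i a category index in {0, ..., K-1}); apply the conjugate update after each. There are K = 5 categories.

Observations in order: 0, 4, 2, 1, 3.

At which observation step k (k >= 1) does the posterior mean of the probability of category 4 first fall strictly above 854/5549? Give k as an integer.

obs 1: x=0 → posterior Dirichlet(13/3, 5/2, 8/3, 11/4, 5/3)
obs 2: x=4 → posterior Dirichlet(13/3, 5/2, 8/3, 11/4, 8/3)
obs 3: x=2 → posterior Dirichlet(13/3, 5/2, 11/3, 11/4, 8/3)
obs 4: x=1 → posterior Dirichlet(13/3, 7/2, 11/3, 11/4, 8/3)
obs 5: x=3 → posterior Dirichlet(13/3, 7/2, 11/3, 15/4, 8/3)

k = 2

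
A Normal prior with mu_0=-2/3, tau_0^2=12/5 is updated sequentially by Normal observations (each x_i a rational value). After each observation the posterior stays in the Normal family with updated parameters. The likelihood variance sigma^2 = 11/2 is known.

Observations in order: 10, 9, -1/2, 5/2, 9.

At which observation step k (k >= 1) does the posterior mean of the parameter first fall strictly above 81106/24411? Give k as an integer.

obs 1: x=10 → posterior Normal(610/237, 132/79)
obs 2: x=9 → posterior Normal(1258/309, 132/103)
obs 3: x=-1/2 → posterior Normal(1222/381, 132/127)
obs 4: x=5/2 → posterior Normal(1402/453, 132/151)
obs 5: x=9 → posterior Normal(82/21, 132/175)

k = 2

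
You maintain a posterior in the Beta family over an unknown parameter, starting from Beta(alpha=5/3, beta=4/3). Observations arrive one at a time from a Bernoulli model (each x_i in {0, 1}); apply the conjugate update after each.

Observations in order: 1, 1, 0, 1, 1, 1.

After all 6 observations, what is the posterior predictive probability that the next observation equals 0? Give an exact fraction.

obs 1: x=1 → posterior Beta(8/3, 4/3)
obs 2: x=1 → posterior Beta(11/3, 4/3)
obs 3: x=0 → posterior Beta(11/3, 7/3)
obs 4: x=1 → posterior Beta(14/3, 7/3)
obs 5: x=1 → posterior Beta(17/3, 7/3)
obs 6: x=1 → posterior Beta(20/3, 7/3)

7/27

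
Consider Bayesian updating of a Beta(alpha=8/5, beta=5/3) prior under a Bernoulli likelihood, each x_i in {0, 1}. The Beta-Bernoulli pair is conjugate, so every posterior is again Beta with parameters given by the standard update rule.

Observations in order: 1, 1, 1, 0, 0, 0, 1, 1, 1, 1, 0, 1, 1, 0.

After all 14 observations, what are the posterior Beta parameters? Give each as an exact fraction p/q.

obs 1: x=1 → posterior Beta(13/5, 5/3)
obs 2: x=1 → posterior Beta(18/5, 5/3)
obs 3: x=1 → posterior Beta(23/5, 5/3)
obs 4: x=0 → posterior Beta(23/5, 8/3)
obs 5: x=0 → posterior Beta(23/5, 11/3)
obs 6: x=0 → posterior Beta(23/5, 14/3)
obs 7: x=1 → posterior Beta(28/5, 14/3)
obs 8: x=1 → posterior Beta(33/5, 14/3)
obs 9: x=1 → posterior Beta(38/5, 14/3)
obs 10: x=1 → posterior Beta(43/5, 14/3)
obs 11: x=0 → posterior Beta(43/5, 17/3)
obs 12: x=1 → posterior Beta(48/5, 17/3)
obs 13: x=1 → posterior Beta(53/5, 17/3)
obs 14: x=0 → posterior Beta(53/5, 20/3)

alpha=53/5, beta=20/3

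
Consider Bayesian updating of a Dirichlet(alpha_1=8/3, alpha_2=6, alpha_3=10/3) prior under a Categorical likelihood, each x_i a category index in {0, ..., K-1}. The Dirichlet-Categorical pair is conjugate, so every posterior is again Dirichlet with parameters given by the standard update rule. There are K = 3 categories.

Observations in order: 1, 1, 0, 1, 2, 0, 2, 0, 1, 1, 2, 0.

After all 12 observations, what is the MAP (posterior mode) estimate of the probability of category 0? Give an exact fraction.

17/63

obs 1: x=1 → posterior Dirichlet(8/3, 7, 10/3)
obs 2: x=1 → posterior Dirichlet(8/3, 8, 10/3)
obs 3: x=0 → posterior Dirichlet(11/3, 8, 10/3)
obs 4: x=1 → posterior Dirichlet(11/3, 9, 10/3)
obs 5: x=2 → posterior Dirichlet(11/3, 9, 13/3)
obs 6: x=0 → posterior Dirichlet(14/3, 9, 13/3)
obs 7: x=2 → posterior Dirichlet(14/3, 9, 16/3)
obs 8: x=0 → posterior Dirichlet(17/3, 9, 16/3)
obs 9: x=1 → posterior Dirichlet(17/3, 10, 16/3)
obs 10: x=1 → posterior Dirichlet(17/3, 11, 16/3)
obs 11: x=2 → posterior Dirichlet(17/3, 11, 19/3)
obs 12: x=0 → posterior Dirichlet(20/3, 11, 19/3)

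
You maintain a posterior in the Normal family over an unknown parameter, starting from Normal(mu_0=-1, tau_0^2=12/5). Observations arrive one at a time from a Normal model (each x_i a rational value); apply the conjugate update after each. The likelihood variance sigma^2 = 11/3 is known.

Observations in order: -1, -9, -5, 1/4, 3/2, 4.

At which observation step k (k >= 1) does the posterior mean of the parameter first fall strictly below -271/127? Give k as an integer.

k = 2

obs 1: x=-1 → posterior Normal(-1, 132/91)
obs 2: x=-9 → posterior Normal(-415/127, 132/127)
obs 3: x=-5 → posterior Normal(-595/163, 132/163)
obs 4: x=1/4 → posterior Normal(-586/199, 132/199)
obs 5: x=3/2 → posterior Normal(-532/235, 132/235)
obs 6: x=4 → posterior Normal(-388/271, 132/271)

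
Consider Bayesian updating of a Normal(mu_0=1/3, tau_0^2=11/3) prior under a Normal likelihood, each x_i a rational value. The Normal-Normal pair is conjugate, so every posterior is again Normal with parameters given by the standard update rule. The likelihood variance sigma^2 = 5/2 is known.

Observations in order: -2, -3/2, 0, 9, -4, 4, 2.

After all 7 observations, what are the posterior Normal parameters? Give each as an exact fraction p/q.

mu_0=170/169, tau_0^2=55/169

obs 1: x=-2 → posterior Normal(-39/37, 55/37)
obs 2: x=-3/2 → posterior Normal(-72/59, 55/59)
obs 3: x=0 → posterior Normal(-8/9, 55/81)
obs 4: x=9 → posterior Normal(126/103, 55/103)
obs 5: x=-4 → posterior Normal(38/125, 11/25)
obs 6: x=4 → posterior Normal(6/7, 55/147)
obs 7: x=2 → posterior Normal(170/169, 55/169)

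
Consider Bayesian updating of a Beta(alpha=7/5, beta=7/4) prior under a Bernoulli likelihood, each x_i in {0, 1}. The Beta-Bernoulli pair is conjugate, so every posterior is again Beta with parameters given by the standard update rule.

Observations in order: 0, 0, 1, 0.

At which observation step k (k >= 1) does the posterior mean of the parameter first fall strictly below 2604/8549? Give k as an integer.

obs 1: x=0 → posterior Beta(7/5, 11/4)
obs 2: x=0 → posterior Beta(7/5, 15/4)
obs 3: x=1 → posterior Beta(12/5, 15/4)
obs 4: x=0 → posterior Beta(12/5, 19/4)

k = 2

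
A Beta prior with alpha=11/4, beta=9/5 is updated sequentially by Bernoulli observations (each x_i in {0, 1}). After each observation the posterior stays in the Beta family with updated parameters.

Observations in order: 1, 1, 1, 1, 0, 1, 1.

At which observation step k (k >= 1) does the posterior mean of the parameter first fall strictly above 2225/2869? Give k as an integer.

obs 1: x=1 → posterior Beta(15/4, 9/5)
obs 2: x=1 → posterior Beta(19/4, 9/5)
obs 3: x=1 → posterior Beta(23/4, 9/5)
obs 4: x=1 → posterior Beta(27/4, 9/5)
obs 5: x=0 → posterior Beta(27/4, 14/5)
obs 6: x=1 → posterior Beta(31/4, 14/5)
obs 7: x=1 → posterior Beta(35/4, 14/5)

k = 4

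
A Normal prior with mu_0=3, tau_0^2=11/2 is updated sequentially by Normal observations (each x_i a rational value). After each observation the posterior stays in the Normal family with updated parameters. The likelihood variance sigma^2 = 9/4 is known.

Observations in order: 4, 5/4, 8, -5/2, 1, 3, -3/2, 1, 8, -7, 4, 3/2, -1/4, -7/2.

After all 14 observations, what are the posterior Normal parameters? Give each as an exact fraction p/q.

mu_0=401/317, tau_0^2=99/634

obs 1: x=4 → posterior Normal(115/31, 99/62)
obs 2: x=5/4 → posterior Normal(285/106, 99/106)
obs 3: x=8 → posterior Normal(637/150, 33/50)
obs 4: x=-5/2 → posterior Normal(527/194, 99/194)
obs 5: x=1 → posterior Normal(571/238, 99/238)
obs 6: x=3 → posterior Normal(703/282, 33/94)
obs 7: x=-3/2 → posterior Normal(637/326, 99/326)
obs 8: x=1 → posterior Normal(681/370, 99/370)
obs 9: x=8 → posterior Normal(1033/414, 11/46)
obs 10: x=-7 → posterior Normal(725/458, 99/458)
obs 11: x=4 → posterior Normal(901/502, 99/502)
obs 12: x=3/2 → posterior Normal(967/546, 33/182)
obs 13: x=-1/4 → posterior Normal(478/295, 99/590)
obs 14: x=-7/2 → posterior Normal(401/317, 99/634)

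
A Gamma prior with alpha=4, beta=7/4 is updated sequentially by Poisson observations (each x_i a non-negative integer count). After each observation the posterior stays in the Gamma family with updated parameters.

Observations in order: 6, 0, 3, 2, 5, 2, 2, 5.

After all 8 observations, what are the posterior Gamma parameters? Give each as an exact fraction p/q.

alpha=29, beta=39/4

obs 1: x=6 → posterior Gamma(10, 11/4)
obs 2: x=0 → posterior Gamma(10, 15/4)
obs 3: x=3 → posterior Gamma(13, 19/4)
obs 4: x=2 → posterior Gamma(15, 23/4)
obs 5: x=5 → posterior Gamma(20, 27/4)
obs 6: x=2 → posterior Gamma(22, 31/4)
obs 7: x=2 → posterior Gamma(24, 35/4)
obs 8: x=5 → posterior Gamma(29, 39/4)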